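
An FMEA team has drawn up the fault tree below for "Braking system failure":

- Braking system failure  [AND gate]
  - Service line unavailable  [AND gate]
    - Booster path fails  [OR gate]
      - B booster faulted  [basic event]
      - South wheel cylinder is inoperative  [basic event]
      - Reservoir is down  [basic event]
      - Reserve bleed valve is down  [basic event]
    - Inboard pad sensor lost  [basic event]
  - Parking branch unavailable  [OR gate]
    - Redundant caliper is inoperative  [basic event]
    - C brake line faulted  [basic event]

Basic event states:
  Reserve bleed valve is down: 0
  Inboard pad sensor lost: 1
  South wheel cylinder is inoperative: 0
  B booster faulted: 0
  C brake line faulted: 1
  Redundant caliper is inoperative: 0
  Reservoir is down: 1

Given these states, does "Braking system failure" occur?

Yes

Booster path fails [OR]: B booster faulted=not, South wheel cylinder is inoperative=not, Reservoir is down=occurs, Reserve bleed valve is down=not → at least one input occurs → occurs.
Service line unavailable [AND]: Booster path fails=occurs, Inboard pad sensor lost=occurs → all inputs occur → occurs.
Parking branch unavailable [OR]: Redundant caliper is inoperative=not, C brake line faulted=occurs → at least one input occurs → occurs.
Braking system failure [AND]: Service line unavailable=occurs, Parking branch unavailable=occurs → all inputs occur → occurs.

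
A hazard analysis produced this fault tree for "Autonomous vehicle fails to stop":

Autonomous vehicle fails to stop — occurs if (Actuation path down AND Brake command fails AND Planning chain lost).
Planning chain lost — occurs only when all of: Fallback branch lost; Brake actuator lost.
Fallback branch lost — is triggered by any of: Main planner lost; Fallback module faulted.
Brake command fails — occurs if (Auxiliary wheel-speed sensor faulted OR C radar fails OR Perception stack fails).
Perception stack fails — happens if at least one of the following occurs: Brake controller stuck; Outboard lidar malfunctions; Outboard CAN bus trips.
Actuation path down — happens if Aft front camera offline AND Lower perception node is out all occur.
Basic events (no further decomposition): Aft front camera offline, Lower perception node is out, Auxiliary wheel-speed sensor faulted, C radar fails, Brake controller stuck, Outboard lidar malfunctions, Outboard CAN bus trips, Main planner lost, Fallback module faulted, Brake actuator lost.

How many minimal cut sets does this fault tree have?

10

Actuation path down [AND]: one cut set from each child combined → 1 × 1 = 1 cut set(s).
Perception stack fails [OR]: union of children's cut sets → 3 cut set(s).
Brake command fails [OR]: union of children's cut sets → 5 cut set(s).
Fallback branch lost [OR]: union of children's cut sets → 2 cut set(s).
Planning chain lost [AND]: one cut set from each child combined → 2 × 1 = 2 cut set(s).
Autonomous vehicle fails to stop [AND]: one cut set from each child combined → 1 × 5 × 2 = 10 cut set(s).
Minimal cut sets: {Aft front camera offline, Auxiliary wheel-speed sensor faulted, Brake actuator lost, Lower perception node is out, Main planner lost}; {Aft front camera offline, Auxiliary wheel-speed sensor faulted, Brake actuator lost, Fallback module faulted, Lower perception node is out}; {Aft front camera offline, Brake actuator lost, C radar fails, Lower perception node is out, Main planner lost}; {Aft front camera offline, Brake actuator lost, C radar fails, Fallback module faulted, Lower perception node is out}; {Aft front camera offline, Brake actuator lost, Brake controller stuck, Lower perception node is out, Main planner lost}; {Aft front camera offline, Brake actuator lost, Brake controller stuck, Fallback module faulted, Lower perception node is out}; {Aft front camera offline, Brake actuator lost, Lower perception node is out, Main planner lost, Outboard lidar malfunctions}; {Aft front camera offline, Brake actuator lost, Fallback module faulted, Lower perception node is out, Outboard lidar malfunctions}; {Aft front camera offline, Brake actuator lost, Lower perception node is out, Main planner lost, Outboard CAN bus trips}; {Aft front camera offline, Brake actuator lost, Fallback module faulted, Lower perception node is out, Outboard CAN bus trips}.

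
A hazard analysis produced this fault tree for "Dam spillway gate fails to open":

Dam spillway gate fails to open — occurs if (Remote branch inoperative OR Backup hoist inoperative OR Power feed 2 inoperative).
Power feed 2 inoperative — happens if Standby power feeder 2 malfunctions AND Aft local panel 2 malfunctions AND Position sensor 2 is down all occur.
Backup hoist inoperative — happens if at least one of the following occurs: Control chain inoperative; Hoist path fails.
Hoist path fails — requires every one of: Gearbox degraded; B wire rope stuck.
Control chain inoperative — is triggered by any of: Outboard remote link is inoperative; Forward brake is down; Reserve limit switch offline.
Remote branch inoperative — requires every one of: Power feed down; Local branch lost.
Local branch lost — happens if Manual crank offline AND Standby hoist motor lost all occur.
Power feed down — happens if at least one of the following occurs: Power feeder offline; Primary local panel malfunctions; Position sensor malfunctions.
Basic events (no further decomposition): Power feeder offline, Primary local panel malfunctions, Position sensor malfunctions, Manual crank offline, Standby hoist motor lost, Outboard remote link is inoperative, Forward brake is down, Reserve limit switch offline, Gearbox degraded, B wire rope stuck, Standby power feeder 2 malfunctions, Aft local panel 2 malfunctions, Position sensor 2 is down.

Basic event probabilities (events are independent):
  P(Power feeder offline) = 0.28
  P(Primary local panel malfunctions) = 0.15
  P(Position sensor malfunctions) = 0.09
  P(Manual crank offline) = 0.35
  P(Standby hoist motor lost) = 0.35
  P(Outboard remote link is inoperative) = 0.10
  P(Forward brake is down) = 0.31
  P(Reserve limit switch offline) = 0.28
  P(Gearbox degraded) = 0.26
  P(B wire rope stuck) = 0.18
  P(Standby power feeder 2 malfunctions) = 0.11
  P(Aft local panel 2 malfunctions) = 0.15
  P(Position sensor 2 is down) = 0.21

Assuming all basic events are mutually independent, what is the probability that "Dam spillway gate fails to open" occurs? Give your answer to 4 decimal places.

0.5983

P(Power feed down) [OR] = 1 − (1−0.28) × (1−0.15) × (1−0.09) = 0.443080
P(Local branch lost) [AND] = 0.35 × 0.35 = 0.122500
P(Remote branch inoperative) [AND] = 0.443080 × 0.122500 = 0.054277
P(Control chain inoperative) [OR] = 1 − (1−0.10) × (1−0.31) × (1−0.28) = 0.552880
P(Hoist path fails) [AND] = 0.26 × 0.18 = 0.046800
P(Backup hoist inoperative) [OR] = 1 − (1−0.552880) × (1−0.046800) = 0.573805
P(Power feed 2 inoperative) [AND] = 0.11 × 0.15 × 0.21 = 0.003465
P(Dam spillway gate fails to open) [OR] = 1 − (1−0.054277) × (1−0.573805) × (1−0.003465) = 0.598334
Rounded to 4 decimal places: P(Dam spillway gate fails to open) ≈ 0.5983.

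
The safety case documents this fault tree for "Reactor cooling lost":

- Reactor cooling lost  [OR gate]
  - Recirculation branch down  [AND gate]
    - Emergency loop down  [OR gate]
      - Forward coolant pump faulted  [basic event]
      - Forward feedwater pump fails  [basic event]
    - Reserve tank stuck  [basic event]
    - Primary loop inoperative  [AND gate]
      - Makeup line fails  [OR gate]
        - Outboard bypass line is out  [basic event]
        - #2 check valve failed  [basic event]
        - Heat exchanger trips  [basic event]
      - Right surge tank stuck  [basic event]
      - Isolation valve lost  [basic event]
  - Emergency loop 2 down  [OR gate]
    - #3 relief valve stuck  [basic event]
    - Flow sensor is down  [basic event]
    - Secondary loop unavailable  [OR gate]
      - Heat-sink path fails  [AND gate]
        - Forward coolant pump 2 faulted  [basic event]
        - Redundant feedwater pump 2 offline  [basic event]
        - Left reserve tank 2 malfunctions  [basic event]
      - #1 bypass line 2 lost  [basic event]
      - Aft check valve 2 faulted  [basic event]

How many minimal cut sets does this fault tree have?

Emergency loop down [OR]: union of children's cut sets → 2 cut set(s).
Makeup line fails [OR]: union of children's cut sets → 3 cut set(s).
Primary loop inoperative [AND]: one cut set from each child combined → 3 × 1 × 1 = 3 cut set(s).
Recirculation branch down [AND]: one cut set from each child combined → 2 × 1 × 3 = 6 cut set(s).
Heat-sink path fails [AND]: one cut set from each child combined → 1 × 1 × 1 = 1 cut set(s).
Secondary loop unavailable [OR]: union of children's cut sets → 3 cut set(s).
Emergency loop 2 down [OR]: union of children's cut sets → 5 cut set(s).
Reactor cooling lost [OR]: union of children's cut sets → 11 cut set(s).

11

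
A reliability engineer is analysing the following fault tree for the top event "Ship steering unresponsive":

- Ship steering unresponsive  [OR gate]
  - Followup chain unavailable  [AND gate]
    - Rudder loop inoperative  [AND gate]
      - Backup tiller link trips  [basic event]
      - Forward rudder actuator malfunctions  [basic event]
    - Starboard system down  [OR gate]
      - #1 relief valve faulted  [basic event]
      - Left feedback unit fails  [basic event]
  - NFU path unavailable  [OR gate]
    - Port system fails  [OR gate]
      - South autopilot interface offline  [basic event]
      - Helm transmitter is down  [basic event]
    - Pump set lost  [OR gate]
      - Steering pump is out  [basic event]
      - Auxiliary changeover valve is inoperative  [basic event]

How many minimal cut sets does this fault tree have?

6

Rudder loop inoperative [AND]: one cut set from each child combined → 1 × 1 = 1 cut set(s).
Starboard system down [OR]: union of children's cut sets → 2 cut set(s).
Followup chain unavailable [AND]: one cut set from each child combined → 1 × 2 = 2 cut set(s).
Port system fails [OR]: union of children's cut sets → 2 cut set(s).
Pump set lost [OR]: union of children's cut sets → 2 cut set(s).
NFU path unavailable [OR]: union of children's cut sets → 4 cut set(s).
Ship steering unresponsive [OR]: union of children's cut sets → 6 cut set(s).
Minimal cut sets: {#1 relief valve faulted, Backup tiller link trips, Forward rudder actuator malfunctions}; {Backup tiller link trips, Forward rudder actuator malfunctions, Left feedback unit fails}; {South autopilot interface offline}; {Helm transmitter is down}; {Steering pump is out}; {Auxiliary changeover valve is inoperative}.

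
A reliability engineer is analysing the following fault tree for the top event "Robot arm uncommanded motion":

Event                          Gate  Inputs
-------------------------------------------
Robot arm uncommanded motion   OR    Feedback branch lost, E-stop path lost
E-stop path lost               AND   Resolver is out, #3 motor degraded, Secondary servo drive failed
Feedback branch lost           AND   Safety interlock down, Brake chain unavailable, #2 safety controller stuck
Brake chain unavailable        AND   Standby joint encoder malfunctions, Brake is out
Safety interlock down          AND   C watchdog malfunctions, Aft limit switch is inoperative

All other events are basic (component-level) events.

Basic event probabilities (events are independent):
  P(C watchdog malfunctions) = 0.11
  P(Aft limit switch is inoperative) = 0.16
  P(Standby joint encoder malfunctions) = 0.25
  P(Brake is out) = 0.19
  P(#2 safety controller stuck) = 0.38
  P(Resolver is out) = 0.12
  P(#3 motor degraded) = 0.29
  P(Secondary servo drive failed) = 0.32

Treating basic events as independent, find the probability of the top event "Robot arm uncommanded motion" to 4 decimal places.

P(Safety interlock down) [AND] = 0.11 × 0.16 = 0.017600
P(Brake chain unavailable) [AND] = 0.25 × 0.19 = 0.047500
P(Feedback branch lost) [AND] = 0.017600 × 0.047500 × 0.38 = 0.000318
P(E-stop path lost) [AND] = 0.12 × 0.29 × 0.32 = 0.011136
P(Robot arm uncommanded motion) [OR] = 1 − (1−0.000318) × (1−0.011136) = 0.011450
Rounded to 4 decimal places: P(Robot arm uncommanded motion) ≈ 0.0115.

0.0115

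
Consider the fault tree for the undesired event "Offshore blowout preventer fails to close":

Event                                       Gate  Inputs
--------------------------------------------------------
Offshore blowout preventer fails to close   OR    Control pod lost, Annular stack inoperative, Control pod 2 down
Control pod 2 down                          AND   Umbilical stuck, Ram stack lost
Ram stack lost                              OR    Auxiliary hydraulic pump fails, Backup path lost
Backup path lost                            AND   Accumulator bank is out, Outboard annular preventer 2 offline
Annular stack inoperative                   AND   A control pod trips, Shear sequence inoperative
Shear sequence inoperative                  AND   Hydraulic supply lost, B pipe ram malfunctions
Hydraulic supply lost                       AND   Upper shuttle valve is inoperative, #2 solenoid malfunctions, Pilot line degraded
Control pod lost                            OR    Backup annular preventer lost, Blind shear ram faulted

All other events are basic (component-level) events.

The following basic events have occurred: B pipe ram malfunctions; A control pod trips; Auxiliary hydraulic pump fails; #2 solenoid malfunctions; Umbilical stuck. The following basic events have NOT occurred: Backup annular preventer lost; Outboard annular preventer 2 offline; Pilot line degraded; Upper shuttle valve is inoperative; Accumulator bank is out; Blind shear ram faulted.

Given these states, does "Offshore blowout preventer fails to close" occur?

Control pod lost [OR]: Backup annular preventer lost=not, Blind shear ram faulted=not → no input occurs → does not occur.
Hydraulic supply lost [AND]: Upper shuttle valve is inoperative=not, #2 solenoid malfunctions=occurs, Pilot line degraded=not → not all inputs occur → does not occur.
Shear sequence inoperative [AND]: Hydraulic supply lost=not, B pipe ram malfunctions=occurs → not all inputs occur → does not occur.
Annular stack inoperative [AND]: A control pod trips=occurs, Shear sequence inoperative=not → not all inputs occur → does not occur.
Backup path lost [AND]: Accumulator bank is out=not, Outboard annular preventer 2 offline=not → not all inputs occur → does not occur.
Ram stack lost [OR]: Auxiliary hydraulic pump fails=occurs, Backup path lost=not → at least one input occurs → occurs.
Control pod 2 down [AND]: Umbilical stuck=occurs, Ram stack lost=occurs → all inputs occur → occurs.
Offshore blowout preventer fails to close [OR]: Control pod lost=not, Annular stack inoperative=not, Control pod 2 down=occurs → at least one input occurs → occurs.

Yes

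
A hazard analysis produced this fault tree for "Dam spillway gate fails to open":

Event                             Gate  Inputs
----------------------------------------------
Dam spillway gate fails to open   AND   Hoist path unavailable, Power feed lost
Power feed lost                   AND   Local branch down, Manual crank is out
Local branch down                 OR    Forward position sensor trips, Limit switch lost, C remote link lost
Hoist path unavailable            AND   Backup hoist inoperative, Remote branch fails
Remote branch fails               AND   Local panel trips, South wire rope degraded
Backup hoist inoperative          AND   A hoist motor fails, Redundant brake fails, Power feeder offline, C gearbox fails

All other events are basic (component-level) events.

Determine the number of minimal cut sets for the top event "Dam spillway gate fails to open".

Backup hoist inoperative [AND]: one cut set from each child combined → 1 × 1 × 1 × 1 = 1 cut set(s).
Remote branch fails [AND]: one cut set from each child combined → 1 × 1 = 1 cut set(s).
Hoist path unavailable [AND]: one cut set from each child combined → 1 × 1 = 1 cut set(s).
Local branch down [OR]: union of children's cut sets → 3 cut set(s).
Power feed lost [AND]: one cut set from each child combined → 3 × 1 = 3 cut set(s).
Dam spillway gate fails to open [AND]: one cut set from each child combined → 1 × 3 = 3 cut set(s).
Minimal cut sets: {A hoist motor fails, C gearbox fails, Forward position sensor trips, Local panel trips, Manual crank is out, Power feeder offline, Redundant brake fails, South wire rope degraded}; {A hoist motor fails, C gearbox fails, Limit switch lost, Local panel trips, Manual crank is out, Power feeder offline, Redundant brake fails, South wire rope degraded}; {A hoist motor fails, C gearbox fails, C remote link lost, Local panel trips, Manual crank is out, Power feeder offline, Redundant brake fails, South wire rope degraded}.

3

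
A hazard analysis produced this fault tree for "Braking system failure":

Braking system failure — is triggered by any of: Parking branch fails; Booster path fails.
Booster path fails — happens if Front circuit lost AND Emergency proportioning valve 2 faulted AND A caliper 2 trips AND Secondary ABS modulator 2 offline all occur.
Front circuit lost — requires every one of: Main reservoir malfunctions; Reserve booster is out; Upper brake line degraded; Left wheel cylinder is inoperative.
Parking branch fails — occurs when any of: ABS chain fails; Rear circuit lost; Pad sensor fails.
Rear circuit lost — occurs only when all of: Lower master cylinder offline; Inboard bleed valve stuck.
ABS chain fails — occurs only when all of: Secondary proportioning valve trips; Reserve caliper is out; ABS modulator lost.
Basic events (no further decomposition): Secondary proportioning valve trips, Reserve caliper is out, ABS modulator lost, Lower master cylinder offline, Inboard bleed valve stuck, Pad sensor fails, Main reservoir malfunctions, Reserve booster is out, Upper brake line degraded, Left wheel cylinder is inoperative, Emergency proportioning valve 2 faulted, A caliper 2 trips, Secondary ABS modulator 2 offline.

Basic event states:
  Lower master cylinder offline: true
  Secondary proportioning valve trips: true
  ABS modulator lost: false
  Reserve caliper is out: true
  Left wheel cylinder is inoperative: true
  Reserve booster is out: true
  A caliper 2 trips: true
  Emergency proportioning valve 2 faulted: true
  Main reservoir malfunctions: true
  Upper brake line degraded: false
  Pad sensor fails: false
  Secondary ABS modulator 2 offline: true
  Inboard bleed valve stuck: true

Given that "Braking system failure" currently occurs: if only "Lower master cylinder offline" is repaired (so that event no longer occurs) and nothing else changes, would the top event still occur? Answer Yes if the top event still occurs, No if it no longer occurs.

Counterfactual: set "Lower master cylinder offline" to not occurred.
ABS chain fails [AND]: Secondary proportioning valve trips=occurs, Reserve caliper is out=occurs, ABS modulator lost=not → not all inputs occur → does not occur.
Rear circuit lost [AND]: Lower master cylinder offline=not, Inboard bleed valve stuck=occurs → not all inputs occur → does not occur.
Parking branch fails [OR]: ABS chain fails=not, Rear circuit lost=not, Pad sensor fails=not → no input occurs → does not occur.
Front circuit lost [AND]: Main reservoir malfunctions=occurs, Reserve booster is out=occurs, Upper brake line degraded=not, Left wheel cylinder is inoperative=occurs → not all inputs occur → does not occur.
Booster path fails [AND]: Front circuit lost=not, Emergency proportioning valve 2 faulted=occurs, A caliper 2 trips=occurs, Secondary ABS modulator 2 offline=occurs → not all inputs occur → does not occur.
Braking system failure [OR]: Parking branch fails=not, Booster path fails=not → no input occurs → does not occur.

No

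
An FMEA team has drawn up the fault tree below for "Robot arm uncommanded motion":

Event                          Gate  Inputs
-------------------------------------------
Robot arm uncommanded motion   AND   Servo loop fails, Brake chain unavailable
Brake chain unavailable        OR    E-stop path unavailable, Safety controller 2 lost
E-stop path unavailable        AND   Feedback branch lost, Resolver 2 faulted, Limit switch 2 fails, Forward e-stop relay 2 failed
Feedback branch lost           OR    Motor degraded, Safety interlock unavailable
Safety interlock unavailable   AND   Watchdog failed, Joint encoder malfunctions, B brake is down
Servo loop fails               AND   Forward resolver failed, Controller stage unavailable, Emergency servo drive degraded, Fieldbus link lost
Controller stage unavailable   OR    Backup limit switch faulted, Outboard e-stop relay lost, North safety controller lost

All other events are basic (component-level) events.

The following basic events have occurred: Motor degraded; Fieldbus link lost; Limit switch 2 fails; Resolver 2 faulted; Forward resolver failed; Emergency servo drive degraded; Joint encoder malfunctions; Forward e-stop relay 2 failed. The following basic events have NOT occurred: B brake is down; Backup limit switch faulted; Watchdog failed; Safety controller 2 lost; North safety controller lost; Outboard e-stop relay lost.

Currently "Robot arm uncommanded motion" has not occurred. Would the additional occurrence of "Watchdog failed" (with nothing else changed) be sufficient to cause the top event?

No

Counterfactual: set "Watchdog failed" to occurred.
Controller stage unavailable [OR]: Backup limit switch faulted=not, Outboard e-stop relay lost=not, North safety controller lost=not → no input occurs → does not occur.
Servo loop fails [AND]: Forward resolver failed=occurs, Controller stage unavailable=not, Emergency servo drive degraded=occurs, Fieldbus link lost=occurs → not all inputs occur → does not occur.
Safety interlock unavailable [AND]: Watchdog failed=occurs, Joint encoder malfunctions=occurs, B brake is down=not → not all inputs occur → does not occur.
Feedback branch lost [OR]: Motor degraded=occurs, Safety interlock unavailable=not → at least one input occurs → occurs.
E-stop path unavailable [AND]: Feedback branch lost=occurs, Resolver 2 faulted=occurs, Limit switch 2 fails=occurs, Forward e-stop relay 2 failed=occurs → all inputs occur → occurs.
Brake chain unavailable [OR]: E-stop path unavailable=occurs, Safety controller 2 lost=not → at least one input occurs → occurs.
Robot arm uncommanded motion [AND]: Servo loop fails=not, Brake chain unavailable=occurs → not all inputs occur → does not occur.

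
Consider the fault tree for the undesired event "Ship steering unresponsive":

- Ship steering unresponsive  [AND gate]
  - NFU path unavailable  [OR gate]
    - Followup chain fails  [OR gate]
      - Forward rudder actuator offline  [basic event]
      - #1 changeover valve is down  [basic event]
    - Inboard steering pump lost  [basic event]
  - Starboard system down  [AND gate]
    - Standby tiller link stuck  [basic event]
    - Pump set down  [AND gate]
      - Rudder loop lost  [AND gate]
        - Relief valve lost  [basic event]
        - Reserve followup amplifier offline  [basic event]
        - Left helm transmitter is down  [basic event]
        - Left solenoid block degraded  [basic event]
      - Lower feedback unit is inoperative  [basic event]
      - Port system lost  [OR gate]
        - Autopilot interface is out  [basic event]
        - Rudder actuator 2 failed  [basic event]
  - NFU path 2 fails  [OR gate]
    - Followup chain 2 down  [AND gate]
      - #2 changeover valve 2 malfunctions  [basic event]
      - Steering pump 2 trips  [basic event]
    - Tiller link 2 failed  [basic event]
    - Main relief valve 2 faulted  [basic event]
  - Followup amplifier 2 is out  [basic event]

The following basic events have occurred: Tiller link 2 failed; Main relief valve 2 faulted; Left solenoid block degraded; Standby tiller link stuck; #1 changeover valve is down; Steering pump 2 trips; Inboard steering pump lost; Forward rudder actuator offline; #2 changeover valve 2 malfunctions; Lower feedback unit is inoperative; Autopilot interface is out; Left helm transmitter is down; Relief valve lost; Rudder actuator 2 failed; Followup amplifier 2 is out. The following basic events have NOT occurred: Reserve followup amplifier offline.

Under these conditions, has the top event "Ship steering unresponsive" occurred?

Followup chain fails [OR]: Forward rudder actuator offline=occurs, #1 changeover valve is down=occurs → at least one input occurs → occurs.
NFU path unavailable [OR]: Followup chain fails=occurs, Inboard steering pump lost=occurs → at least one input occurs → occurs.
Rudder loop lost [AND]: Relief valve lost=occurs, Reserve followup amplifier offline=not, Left helm transmitter is down=occurs, Left solenoid block degraded=occurs → not all inputs occur → does not occur.
Port system lost [OR]: Autopilot interface is out=occurs, Rudder actuator 2 failed=occurs → at least one input occurs → occurs.
Pump set down [AND]: Rudder loop lost=not, Lower feedback unit is inoperative=occurs, Port system lost=occurs → not all inputs occur → does not occur.
Starboard system down [AND]: Standby tiller link stuck=occurs, Pump set down=not → not all inputs occur → does not occur.
Followup chain 2 down [AND]: #2 changeover valve 2 malfunctions=occurs, Steering pump 2 trips=occurs → all inputs occur → occurs.
NFU path 2 fails [OR]: Followup chain 2 down=occurs, Tiller link 2 failed=occurs, Main relief valve 2 faulted=occurs → at least one input occurs → occurs.
Ship steering unresponsive [AND]: NFU path unavailable=occurs, Starboard system down=not, NFU path 2 fails=occurs, Followup amplifier 2 is out=occurs → not all inputs occur → does not occur.

No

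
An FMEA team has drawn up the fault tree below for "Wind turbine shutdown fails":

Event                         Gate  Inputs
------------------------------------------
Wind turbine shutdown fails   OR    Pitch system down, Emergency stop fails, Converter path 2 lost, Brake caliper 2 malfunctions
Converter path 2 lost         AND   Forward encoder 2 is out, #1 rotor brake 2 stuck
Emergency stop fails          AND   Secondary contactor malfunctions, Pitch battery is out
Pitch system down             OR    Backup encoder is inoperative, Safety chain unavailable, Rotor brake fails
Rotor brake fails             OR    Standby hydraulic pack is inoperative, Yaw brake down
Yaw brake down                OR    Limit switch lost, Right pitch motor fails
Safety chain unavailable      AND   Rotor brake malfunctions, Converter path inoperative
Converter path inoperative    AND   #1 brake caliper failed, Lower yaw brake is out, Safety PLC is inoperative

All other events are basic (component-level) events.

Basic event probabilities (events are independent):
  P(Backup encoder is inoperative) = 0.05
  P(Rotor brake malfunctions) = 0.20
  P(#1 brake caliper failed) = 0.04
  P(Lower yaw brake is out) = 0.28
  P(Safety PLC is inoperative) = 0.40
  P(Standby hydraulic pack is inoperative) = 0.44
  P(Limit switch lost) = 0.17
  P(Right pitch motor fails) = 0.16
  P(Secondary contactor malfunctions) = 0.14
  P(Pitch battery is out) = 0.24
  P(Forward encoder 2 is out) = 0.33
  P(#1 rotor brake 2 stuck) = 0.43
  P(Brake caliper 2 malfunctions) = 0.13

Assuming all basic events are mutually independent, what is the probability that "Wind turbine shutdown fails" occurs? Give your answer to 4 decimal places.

P(Converter path inoperative) [AND] = 0.04 × 0.28 × 0.40 = 0.004480
P(Safety chain unavailable) [AND] = 0.20 × 0.004480 = 0.000896
P(Yaw brake down) [OR] = 1 − (1−0.17) × (1−0.16) = 0.302800
P(Rotor brake fails) [OR] = 1 − (1−0.44) × (1−0.302800) = 0.609568
P(Pitch system down) [OR] = 1 − (1−0.05) × (1−0.000896) × (1−0.609568) = 0.629422
P(Emergency stop fails) [AND] = 0.14 × 0.24 = 0.033600
P(Converter path 2 lost) [AND] = 0.33 × 0.43 = 0.141900
P(Wind turbine shutdown fails) [OR] = 1 − (1−0.629422) × (1−0.033600) × (1−0.141900) × (1−0.13) = 0.732642
Rounded to 4 decimal places: P(Wind turbine shutdown fails) ≈ 0.7326.

0.7326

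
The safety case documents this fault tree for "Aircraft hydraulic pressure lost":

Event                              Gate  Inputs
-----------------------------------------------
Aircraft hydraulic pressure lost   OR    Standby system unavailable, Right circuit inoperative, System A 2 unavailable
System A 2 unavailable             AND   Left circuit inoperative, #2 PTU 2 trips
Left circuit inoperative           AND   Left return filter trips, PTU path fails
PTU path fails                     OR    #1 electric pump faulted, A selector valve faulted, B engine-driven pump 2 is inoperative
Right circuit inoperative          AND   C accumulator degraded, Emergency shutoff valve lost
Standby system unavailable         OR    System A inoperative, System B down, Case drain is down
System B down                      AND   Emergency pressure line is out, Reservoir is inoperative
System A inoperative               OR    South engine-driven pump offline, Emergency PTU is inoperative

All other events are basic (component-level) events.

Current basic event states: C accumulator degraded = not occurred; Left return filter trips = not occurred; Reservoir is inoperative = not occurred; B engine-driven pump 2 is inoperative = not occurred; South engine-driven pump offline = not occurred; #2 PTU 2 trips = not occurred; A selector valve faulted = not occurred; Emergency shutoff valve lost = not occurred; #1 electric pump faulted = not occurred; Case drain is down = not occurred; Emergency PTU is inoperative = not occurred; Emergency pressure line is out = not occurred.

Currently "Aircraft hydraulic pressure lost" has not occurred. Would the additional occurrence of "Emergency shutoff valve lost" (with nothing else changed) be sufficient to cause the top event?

No

Counterfactual: set "Emergency shutoff valve lost" to occurred.
System A inoperative [OR]: South engine-driven pump offline=not, Emergency PTU is inoperative=not → no input occurs → does not occur.
System B down [AND]: Emergency pressure line is out=not, Reservoir is inoperative=not → not all inputs occur → does not occur.
Standby system unavailable [OR]: System A inoperative=not, System B down=not, Case drain is down=not → no input occurs → does not occur.
Right circuit inoperative [AND]: C accumulator degraded=not, Emergency shutoff valve lost=occurs → not all inputs occur → does not occur.
PTU path fails [OR]: #1 electric pump faulted=not, A selector valve faulted=not, B engine-driven pump 2 is inoperative=not → no input occurs → does not occur.
Left circuit inoperative [AND]: Left return filter trips=not, PTU path fails=not → not all inputs occur → does not occur.
System A 2 unavailable [AND]: Left circuit inoperative=not, #2 PTU 2 trips=not → not all inputs occur → does not occur.
Aircraft hydraulic pressure lost [OR]: Standby system unavailable=not, Right circuit inoperative=not, System A 2 unavailable=not → no input occurs → does not occur.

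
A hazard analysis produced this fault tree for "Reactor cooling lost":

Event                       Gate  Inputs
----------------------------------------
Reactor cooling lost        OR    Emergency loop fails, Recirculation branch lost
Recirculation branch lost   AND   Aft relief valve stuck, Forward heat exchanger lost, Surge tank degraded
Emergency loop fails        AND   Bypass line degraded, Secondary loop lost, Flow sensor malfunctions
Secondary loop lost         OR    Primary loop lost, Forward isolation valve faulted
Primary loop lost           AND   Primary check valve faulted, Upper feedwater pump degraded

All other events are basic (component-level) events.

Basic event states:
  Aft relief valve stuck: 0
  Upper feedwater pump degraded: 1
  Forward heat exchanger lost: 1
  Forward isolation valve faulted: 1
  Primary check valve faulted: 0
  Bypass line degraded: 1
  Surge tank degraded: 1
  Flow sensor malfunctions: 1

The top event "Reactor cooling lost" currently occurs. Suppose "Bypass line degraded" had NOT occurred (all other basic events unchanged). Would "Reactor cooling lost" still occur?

No

Counterfactual: set "Bypass line degraded" to not occurred.
Primary loop lost [AND]: Primary check valve faulted=not, Upper feedwater pump degraded=occurs → not all inputs occur → does not occur.
Secondary loop lost [OR]: Primary loop lost=not, Forward isolation valve faulted=occurs → at least one input occurs → occurs.
Emergency loop fails [AND]: Bypass line degraded=not, Secondary loop lost=occurs, Flow sensor malfunctions=occurs → not all inputs occur → does not occur.
Recirculation branch lost [AND]: Aft relief valve stuck=not, Forward heat exchanger lost=occurs, Surge tank degraded=occurs → not all inputs occur → does not occur.
Reactor cooling lost [OR]: Emergency loop fails=not, Recirculation branch lost=not → no input occurs → does not occur.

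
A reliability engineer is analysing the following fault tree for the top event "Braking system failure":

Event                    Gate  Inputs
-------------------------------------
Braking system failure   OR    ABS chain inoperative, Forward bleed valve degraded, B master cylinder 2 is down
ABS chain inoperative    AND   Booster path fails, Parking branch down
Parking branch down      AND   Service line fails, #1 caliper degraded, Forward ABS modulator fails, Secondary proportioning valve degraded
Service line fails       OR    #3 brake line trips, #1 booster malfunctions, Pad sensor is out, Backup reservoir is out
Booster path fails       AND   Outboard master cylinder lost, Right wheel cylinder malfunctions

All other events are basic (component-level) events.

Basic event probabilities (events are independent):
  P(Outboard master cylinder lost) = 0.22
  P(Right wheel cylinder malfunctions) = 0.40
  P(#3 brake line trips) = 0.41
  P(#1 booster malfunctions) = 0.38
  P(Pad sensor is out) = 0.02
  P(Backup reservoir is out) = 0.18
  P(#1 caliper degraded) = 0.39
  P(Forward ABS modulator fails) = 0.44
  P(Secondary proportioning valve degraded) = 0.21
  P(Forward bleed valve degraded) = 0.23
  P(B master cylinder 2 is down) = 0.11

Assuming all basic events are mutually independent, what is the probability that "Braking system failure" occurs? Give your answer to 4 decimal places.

P(Booster path fails) [AND] = 0.22 × 0.40 = 0.088000
P(Service line fails) [OR] = 1 − (1−0.41) × (1−0.38) × (1−0.02) × (1−0.18) = 0.706043
P(Parking branch down) [AND] = 0.706043 × 0.39 × 0.44 × 0.21 = 0.025443
P(ABS chain inoperative) [AND] = 0.088000 × 0.025443 = 0.002239
P(Braking system failure) [OR] = 1 − (1−0.002239) × (1−0.23) × (1−0.11) = 0.316234
Rounded to 4 decimal places: P(Braking system failure) ≈ 0.3162.

0.3162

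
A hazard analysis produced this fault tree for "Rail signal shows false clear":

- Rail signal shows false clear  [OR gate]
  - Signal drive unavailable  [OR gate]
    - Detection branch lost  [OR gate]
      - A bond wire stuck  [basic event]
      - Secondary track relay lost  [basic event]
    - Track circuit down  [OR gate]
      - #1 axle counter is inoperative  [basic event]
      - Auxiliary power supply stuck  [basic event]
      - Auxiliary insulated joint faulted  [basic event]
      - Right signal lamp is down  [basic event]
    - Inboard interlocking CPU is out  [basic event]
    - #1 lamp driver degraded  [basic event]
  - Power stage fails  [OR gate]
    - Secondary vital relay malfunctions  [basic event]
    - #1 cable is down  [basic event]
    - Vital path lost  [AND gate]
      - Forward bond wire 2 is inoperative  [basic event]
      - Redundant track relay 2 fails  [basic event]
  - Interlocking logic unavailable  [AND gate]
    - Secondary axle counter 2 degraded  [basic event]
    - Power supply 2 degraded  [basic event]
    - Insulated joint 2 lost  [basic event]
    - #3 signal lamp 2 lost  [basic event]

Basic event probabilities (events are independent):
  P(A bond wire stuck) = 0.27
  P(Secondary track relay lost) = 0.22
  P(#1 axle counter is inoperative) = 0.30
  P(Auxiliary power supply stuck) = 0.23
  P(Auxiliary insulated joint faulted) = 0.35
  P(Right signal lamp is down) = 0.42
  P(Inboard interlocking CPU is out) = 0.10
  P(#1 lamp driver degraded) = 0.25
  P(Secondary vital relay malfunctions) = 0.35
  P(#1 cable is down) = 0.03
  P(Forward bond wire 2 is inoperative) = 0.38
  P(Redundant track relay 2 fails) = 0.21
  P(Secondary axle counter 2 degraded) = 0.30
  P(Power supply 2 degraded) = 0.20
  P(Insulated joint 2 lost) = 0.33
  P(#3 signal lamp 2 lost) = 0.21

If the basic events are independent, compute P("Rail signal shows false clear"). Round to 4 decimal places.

P(Detection branch lost) [OR] = 1 − (1−0.27) × (1−0.22) = 0.430600
P(Track circuit down) [OR] = 1 − (1−0.30) × (1−0.23) × (1−0.35) × (1−0.42) = 0.796797
P(Signal drive unavailable) [OR] = 1 − (1−0.430600) × (1−0.796797) × (1−0.10) × (1−0.25) = 0.921900
P(Vital path lost) [AND] = 0.38 × 0.21 = 0.079800
P(Power stage fails) [OR] = 1 − (1−0.35) × (1−0.03) × (1−0.079800) = 0.419814
P(Interlocking logic unavailable) [AND] = 0.30 × 0.20 × 0.33 × 0.21 = 0.004158
P(Rail signal shows false clear) [OR] = 1 − (1−0.921900) × (1−0.419814) × (1−0.004158) = 0.954876
Rounded to 4 decimal places: P(Rail signal shows false clear) ≈ 0.9549.

0.9549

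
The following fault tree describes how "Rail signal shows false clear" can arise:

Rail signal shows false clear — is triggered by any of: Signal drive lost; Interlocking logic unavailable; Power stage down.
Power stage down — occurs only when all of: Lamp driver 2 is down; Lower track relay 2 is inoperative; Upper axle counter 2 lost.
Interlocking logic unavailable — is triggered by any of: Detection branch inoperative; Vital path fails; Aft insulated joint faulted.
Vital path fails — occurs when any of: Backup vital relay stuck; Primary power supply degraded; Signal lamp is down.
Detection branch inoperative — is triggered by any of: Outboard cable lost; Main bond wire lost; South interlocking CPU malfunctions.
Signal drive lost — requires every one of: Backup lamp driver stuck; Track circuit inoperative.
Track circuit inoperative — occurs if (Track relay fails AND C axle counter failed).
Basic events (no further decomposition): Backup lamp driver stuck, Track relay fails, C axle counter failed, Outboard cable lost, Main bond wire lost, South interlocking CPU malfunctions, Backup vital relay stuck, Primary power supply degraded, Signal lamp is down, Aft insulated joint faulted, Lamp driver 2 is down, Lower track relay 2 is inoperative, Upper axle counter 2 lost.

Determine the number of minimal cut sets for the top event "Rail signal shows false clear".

Track circuit inoperative [AND]: one cut set from each child combined → 1 × 1 = 1 cut set(s).
Signal drive lost [AND]: one cut set from each child combined → 1 × 1 = 1 cut set(s).
Detection branch inoperative [OR]: union of children's cut sets → 3 cut set(s).
Vital path fails [OR]: union of children's cut sets → 3 cut set(s).
Interlocking logic unavailable [OR]: union of children's cut sets → 7 cut set(s).
Power stage down [AND]: one cut set from each child combined → 1 × 1 × 1 = 1 cut set(s).
Rail signal shows false clear [OR]: union of children's cut sets → 9 cut set(s).
Minimal cut sets: {Backup lamp driver stuck, C axle counter failed, Track relay fails}; {Outboard cable lost}; {Main bond wire lost}; {South interlocking CPU malfunctions}; {Backup vital relay stuck}; {Primary power supply degraded}; {Signal lamp is down}; {Aft insulated joint faulted}; {Lamp driver 2 is down, Lower track relay 2 is inoperative, Upper axle counter 2 lost}.

9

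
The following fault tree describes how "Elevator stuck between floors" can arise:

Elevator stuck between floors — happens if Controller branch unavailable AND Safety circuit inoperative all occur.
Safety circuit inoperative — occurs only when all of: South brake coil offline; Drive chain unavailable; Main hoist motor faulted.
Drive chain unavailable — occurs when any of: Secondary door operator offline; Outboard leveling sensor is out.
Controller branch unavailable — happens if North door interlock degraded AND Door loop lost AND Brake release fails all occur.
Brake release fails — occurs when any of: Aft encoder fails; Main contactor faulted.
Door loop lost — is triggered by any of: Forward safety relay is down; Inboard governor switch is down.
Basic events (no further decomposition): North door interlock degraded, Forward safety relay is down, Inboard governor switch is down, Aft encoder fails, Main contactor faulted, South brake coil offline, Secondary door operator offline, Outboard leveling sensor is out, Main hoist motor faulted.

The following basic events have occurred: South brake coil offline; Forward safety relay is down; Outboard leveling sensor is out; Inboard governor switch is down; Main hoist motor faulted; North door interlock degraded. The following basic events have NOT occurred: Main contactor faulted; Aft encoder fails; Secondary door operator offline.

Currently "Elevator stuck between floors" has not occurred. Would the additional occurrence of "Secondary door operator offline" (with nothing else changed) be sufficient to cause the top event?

Counterfactual: set "Secondary door operator offline" to occurred.
Door loop lost [OR]: Forward safety relay is down=occurs, Inboard governor switch is down=occurs → at least one input occurs → occurs.
Brake release fails [OR]: Aft encoder fails=not, Main contactor faulted=not → no input occurs → does not occur.
Controller branch unavailable [AND]: North door interlock degraded=occurs, Door loop lost=occurs, Brake release fails=not → not all inputs occur → does not occur.
Drive chain unavailable [OR]: Secondary door operator offline=occurs, Outboard leveling sensor is out=occurs → at least one input occurs → occurs.
Safety circuit inoperative [AND]: South brake coil offline=occurs, Drive chain unavailable=occurs, Main hoist motor faulted=occurs → all inputs occur → occurs.
Elevator stuck between floors [AND]: Controller branch unavailable=not, Safety circuit inoperative=occurs → not all inputs occur → does not occur.

No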